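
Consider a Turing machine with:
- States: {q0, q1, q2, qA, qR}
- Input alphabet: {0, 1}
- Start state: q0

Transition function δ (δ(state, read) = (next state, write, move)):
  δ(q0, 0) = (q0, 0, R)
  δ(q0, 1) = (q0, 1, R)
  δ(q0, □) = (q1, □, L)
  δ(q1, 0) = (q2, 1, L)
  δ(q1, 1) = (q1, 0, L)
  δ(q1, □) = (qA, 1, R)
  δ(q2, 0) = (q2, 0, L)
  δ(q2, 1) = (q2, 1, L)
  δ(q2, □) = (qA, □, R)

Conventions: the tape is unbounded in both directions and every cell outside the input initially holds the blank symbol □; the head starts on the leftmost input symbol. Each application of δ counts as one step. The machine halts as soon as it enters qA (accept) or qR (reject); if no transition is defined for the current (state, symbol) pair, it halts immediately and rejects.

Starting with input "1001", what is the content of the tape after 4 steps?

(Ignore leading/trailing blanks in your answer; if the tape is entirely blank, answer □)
Step 0: [q0]1001 (head at position 0)
Step 1: δ(q0, 1) = (q0, 1, R)  ⊢  1[q0]001 (head at position 1)
Step 2: δ(q0, 0) = (q0, 0, R)  ⊢  10[q0]01 (head at position 2)
Step 3: δ(q0, 0) = (q0, 0, R)  ⊢  100[q0]1 (head at position 3)
Step 4: δ(q0, 1) = (q0, 1, R)  ⊢  1001[q0]□ (head at position 4)
Tape after 4 steps (ignoring surrounding blanks): 1001

Final answer: Tape: 1001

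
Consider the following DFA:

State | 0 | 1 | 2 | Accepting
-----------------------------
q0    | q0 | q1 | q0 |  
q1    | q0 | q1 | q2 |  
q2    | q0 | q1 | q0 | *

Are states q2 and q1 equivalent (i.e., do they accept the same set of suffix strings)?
Try the suffix ε (the empty string).
From q2: q2 — accepting.
From q1: q1 — not accepting.
The two states disagree on this suffix, so they are not equivalent.

Final answer: No. Distinguishing string: ε (the empty string) - accepted from q2 but not from q1.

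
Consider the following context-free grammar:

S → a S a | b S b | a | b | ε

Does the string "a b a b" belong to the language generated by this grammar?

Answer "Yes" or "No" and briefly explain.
Every production places the same symbol at both ends (or yields a single symbol / ε), so every derived string is a palindrome. a b a b reversed is b a b a ≠ a b a b, so it is not a palindrome and cannot be derived (already the first step fails: the string starts with a but ends with b, so neither S → a S a nor S → b S b fits).

Final answer: No - no valid derivation exists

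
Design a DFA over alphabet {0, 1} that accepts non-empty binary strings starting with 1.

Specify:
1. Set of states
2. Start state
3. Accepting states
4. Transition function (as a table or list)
One valid DFA (any DFA recognizing the same language is acceptable):
States: {q0, q1, q2}
Start: q0
Accepting: {q1}
Transitions (accepting states marked with *):
State | 0 | 1 | Accepting
-------------------------
q0    | q2 | q1 |  
q1    | q1 | q1 | *
q2    | q2 | q2 |  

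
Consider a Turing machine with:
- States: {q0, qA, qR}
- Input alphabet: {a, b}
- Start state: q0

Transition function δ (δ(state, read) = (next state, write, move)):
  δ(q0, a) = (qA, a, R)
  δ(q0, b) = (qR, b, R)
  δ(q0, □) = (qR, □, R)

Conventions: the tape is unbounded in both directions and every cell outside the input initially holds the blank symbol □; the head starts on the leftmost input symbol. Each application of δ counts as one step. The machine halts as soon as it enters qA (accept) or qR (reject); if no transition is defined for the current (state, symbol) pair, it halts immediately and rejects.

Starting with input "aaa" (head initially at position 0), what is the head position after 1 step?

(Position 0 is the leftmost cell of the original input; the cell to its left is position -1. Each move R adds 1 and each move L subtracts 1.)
Step 0: [q0]aaa (head at position 0)
Step 1: δ(q0, a) = (qA, a, R)  ⊢  a[qA]aa (head at position 1)
Head position after 1 step: 1

Final answer: Position 1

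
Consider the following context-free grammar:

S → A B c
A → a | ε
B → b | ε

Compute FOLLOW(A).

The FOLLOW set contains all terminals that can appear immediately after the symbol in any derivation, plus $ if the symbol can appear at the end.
A occurs in S → A B c followed by B c. Add FIRST(B) minus ε = {b}; B is nullable (B → ε), so what follows B can also follow A: the terminal c. FOLLOW(A) = {b, c}.

Final answer: {b, c}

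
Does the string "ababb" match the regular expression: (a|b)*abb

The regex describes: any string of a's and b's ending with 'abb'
Yes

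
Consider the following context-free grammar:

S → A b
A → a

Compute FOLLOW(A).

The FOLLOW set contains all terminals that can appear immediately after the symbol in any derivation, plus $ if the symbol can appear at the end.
A occurs only in S → A b, where it is immediately followed by the terminal b. So FOLLOW(A) = {b}.

Final answer: {b}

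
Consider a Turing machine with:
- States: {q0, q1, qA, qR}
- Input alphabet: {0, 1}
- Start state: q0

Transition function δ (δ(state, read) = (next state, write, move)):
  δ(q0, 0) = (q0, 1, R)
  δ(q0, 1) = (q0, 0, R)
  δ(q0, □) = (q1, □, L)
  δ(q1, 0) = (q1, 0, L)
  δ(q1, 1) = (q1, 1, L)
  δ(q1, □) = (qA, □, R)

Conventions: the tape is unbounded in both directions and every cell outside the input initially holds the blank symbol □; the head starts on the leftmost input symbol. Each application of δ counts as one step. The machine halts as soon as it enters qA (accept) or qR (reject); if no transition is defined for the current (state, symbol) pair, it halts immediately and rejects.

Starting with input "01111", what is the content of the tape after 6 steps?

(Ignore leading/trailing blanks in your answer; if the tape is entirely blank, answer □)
Step 0: [q0]01111 (head at position 0)
Step 1: δ(q0, 0) = (q0, 1, R)  ⊢  1[q0]1111 (head at position 1)
Step 2: δ(q0, 1) = (q0, 0, R)  ⊢  10[q0]111 (head at position 2)
Step 3: δ(q0, 1) = (q0, 0, R)  ⊢  100[q0]11 (head at position 3)
Step 4: δ(q0, 1) = (q0, 0, R)  ⊢  1000[q0]1 (head at position 4)
Step 5: δ(q0, 1) = (q0, 0, R)  ⊢  10000[q0]□ (head at position 5)
Step 6: δ(q0, □) = (q1, □, L)  ⊢  1000[q1]0□ (head at position 4)
Tape after 6 steps (ignoring surrounding blanks): 10000

Final answer: Tape: 10000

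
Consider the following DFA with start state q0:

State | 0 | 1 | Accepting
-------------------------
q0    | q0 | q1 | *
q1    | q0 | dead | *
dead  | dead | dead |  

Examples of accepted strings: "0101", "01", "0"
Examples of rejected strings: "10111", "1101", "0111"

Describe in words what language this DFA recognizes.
binary strings with no two consecutive 1s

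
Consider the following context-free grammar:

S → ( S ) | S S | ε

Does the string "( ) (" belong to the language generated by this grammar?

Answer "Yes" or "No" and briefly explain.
Each production adds parentheses only in matched pairs (S → ( S )) or none at all, so every derived string has equally many '(' and ')'. The string ( ) ( has two '(' and one ')', so it cannot be derived.

Final answer: No - no valid derivation exists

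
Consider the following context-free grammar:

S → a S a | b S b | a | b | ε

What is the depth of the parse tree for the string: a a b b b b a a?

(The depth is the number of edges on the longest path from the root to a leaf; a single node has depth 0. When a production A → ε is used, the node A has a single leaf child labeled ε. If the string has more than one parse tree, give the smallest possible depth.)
The string has even length 8, so its (unique) parse tree peels off matching outer symbols: S → a S a, S → a S a, S → b S b, S → b S b, and finally S → ε for the empty middle.
The S nodes are at depths 0..4; the ε leaf under the innermost S is at depth 5 (terminal leaves are at depths 1..4).
Depth = 5.

Final answer: 5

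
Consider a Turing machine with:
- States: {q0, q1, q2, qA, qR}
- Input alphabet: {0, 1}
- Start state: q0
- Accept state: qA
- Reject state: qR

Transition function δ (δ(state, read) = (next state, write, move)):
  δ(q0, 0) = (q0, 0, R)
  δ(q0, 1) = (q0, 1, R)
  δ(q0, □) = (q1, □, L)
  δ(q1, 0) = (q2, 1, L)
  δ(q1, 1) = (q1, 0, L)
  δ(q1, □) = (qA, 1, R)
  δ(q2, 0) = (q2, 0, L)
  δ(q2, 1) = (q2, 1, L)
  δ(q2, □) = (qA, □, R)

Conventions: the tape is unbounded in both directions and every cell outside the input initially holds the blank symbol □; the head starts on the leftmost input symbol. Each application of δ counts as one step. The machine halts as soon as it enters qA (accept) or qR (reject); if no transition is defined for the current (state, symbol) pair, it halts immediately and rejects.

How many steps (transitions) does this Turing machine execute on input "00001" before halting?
Step 0: [q0]00001 (head at position 0)
Step 1: δ(q0, 0) = (q0, 0, R)  ⊢  0[q0]0001 (head at position 1)
Step 2: δ(q0, 0) = (q0, 0, R)  ⊢  00[q0]001 (head at position 2)
Step 3: δ(q0, 0) = (q0, 0, R)  ⊢  000[q0]01 (head at position 3)
Step 4: δ(q0, 0) = (q0, 0, R)  ⊢  0000[q0]1 (head at position 4)
Step 5: δ(q0, 1) = (q0, 1, R)  ⊢  00001[q0]□ (head at position 5)
Step 6: δ(q0, □) = (q1, □, L)  ⊢  0000[q1]1□ (head at position 4)
Step 7: δ(q1, 1) = (q1, 0, L)  ⊢  000[q1]00□ (head at position 3)
Step 8: δ(q1, 0) = (q2, 1, L)  ⊢  00[q2]010□ (head at position 2)
Step 9: δ(q2, 0) = (q2, 0, L)  ⊢  0[q2]0010□ (head at position 1)
Step 10: δ(q2, 0) = (q2, 0, L)  ⊢  [q2]00010□ (head at position 0)
Step 11: δ(q2, 0) = (q2, 0, L)  ⊢  [q2]□00010□ (head at position -1)
Step 12: δ(q2, □) = (qA, □, R)  ⊢  □[qA]00010□ (head at position 0)
The machine is in qA, so it halts and accepts.
Number of transitions executed: 12.

Final answer: 12 steps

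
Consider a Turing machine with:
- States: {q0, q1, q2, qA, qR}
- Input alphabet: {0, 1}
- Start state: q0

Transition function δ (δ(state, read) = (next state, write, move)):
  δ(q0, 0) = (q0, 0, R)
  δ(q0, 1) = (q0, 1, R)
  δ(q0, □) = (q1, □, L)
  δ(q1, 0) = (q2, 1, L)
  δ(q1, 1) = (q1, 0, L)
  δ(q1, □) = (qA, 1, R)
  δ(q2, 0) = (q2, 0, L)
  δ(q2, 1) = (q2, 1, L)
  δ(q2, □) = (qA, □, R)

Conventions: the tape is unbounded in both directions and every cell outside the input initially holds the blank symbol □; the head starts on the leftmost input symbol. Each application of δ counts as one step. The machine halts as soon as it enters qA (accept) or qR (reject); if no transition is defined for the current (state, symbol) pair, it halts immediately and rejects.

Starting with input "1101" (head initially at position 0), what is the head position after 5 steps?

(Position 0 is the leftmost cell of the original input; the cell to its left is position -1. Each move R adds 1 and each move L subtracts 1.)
Step 0: [q0]1101 (head at position 0)
Step 1: δ(q0, 1) = (q0, 1, R)  ⊢  1[q0]101 (head at position 1)
Step 2: δ(q0, 1) = (q0, 1, R)  ⊢  11[q0]01 (head at position 2)
Step 3: δ(q0, 0) = (q0, 0, R)  ⊢  110[q0]1 (head at position 3)
Step 4: δ(q0, 1) = (q0, 1, R)  ⊢  1101[q0]□ (head at position 4)
Step 5: δ(q0, □) = (q1, □, L)  ⊢  110[q1]1□ (head at position 3)
Head position after 5 steps: 3

Final answer: Position 3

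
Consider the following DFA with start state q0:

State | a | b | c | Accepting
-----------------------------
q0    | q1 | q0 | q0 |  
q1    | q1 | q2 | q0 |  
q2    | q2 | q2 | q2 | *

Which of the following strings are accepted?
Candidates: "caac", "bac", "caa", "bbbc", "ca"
"caac": q0 → q0 → q1 → q1 → q0; q0 is not accepting → rejected
"bac": q0 → q0 → q1 → q0; q0 is not accepting → rejected
"caa": q0 → q0 → q1 → q1; q1 is not accepting → rejected
"bbbc": q0 → q0 → q0 → q0 → q0; q0 is not accepting → rejected
"ca": q0 → q0 → q1; q1 is not accepting → rejected

Final answer: None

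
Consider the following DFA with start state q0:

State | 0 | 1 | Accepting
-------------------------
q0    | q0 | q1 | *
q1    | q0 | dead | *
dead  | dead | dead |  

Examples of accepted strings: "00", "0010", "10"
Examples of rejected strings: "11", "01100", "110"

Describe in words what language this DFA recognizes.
binary strings with no two consecutive 1s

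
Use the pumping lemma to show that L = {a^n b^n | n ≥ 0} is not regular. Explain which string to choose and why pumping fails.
Language: L = {a^n b^n | n ≥ 0} (equal numbers of a's followed by b's)
Step 1: Assume for contradiction that L is regular, with pumping length p.
Step 2: Choose s = a^p b^p. Then s ∈ L (it has p a's followed by p b's) and |s| ≥ p.
Step 3: Consider any decomposition s = xyz with |xy| ≤ p and |y| > 0. Since |xy| ≤ p and the first p symbols of s are all a's, y = a^k for some k with 1 ≤ k ≤ p.
Step 4: Pumping up (i = 2): xy²z = a^(p+k) b^p, which has more a's than b's, so xy²z ∉ L.
This contradicts the pumping lemma, so L is not regular.

Final answer: Choose s = a^p b^p. Since |xy| ≤ p, y = a^k with k ≥ 1. Then xy²z = a^(p+k) b^p ∉ L.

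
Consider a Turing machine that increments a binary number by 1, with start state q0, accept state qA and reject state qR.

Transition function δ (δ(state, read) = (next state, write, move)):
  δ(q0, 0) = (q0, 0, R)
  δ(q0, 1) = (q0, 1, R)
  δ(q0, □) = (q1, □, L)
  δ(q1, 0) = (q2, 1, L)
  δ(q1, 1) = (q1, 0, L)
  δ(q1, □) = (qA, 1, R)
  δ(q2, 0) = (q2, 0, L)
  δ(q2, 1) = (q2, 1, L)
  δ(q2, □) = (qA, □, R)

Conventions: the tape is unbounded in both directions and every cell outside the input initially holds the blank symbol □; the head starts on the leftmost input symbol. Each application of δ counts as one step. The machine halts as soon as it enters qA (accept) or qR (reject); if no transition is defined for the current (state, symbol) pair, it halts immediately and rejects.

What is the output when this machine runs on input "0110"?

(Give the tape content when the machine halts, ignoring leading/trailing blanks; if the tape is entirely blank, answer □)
Step 0: [q0]0110 (head at position 0)
Step 1: δ(q0, 0) = (q0, 0, R)  ⊢  0[q0]110 (head at position 1)
Step 2: δ(q0, 1) = (q0, 1, R)  ⊢  01[q0]10 (head at position 2)
Step 3: δ(q0, 1) = (q0, 1, R)  ⊢  011[q0]0 (head at position 3)
Step 4: δ(q0, 0) = (q0, 0, R)  ⊢  0110[q0]□ (head at position 4)
Step 5: δ(q0, □) = (q1, □, L)  ⊢  011[q1]0□ (head at position 3)
Step 6: δ(q1, 0) = (q2, 1, L)  ⊢  01[q2]11□ (head at position 2)
Step 7: δ(q2, 1) = (q2, 1, L)  ⊢  0[q2]111□ (head at position 1)
Step 8: δ(q2, 1) = (q2, 1, L)  ⊢  [q2]0111□ (head at position 0)
Step 9: δ(q2, 0) = (q2, 0, L)  ⊢  [q2]□0111□ (head at position -1)
Step 10: δ(q2, □) = (qA, □, R)  ⊢  □[qA]0111□ (head at position 0)
The machine is in qA, so it halts and accepts.
Tape content when halted (ignoring surrounding blanks): 0111

Final answer: Output: 0111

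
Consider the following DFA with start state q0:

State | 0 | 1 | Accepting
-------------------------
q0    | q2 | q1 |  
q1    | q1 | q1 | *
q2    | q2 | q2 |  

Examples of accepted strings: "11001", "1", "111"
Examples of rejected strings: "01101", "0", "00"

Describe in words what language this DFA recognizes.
non-empty binary strings starting with 1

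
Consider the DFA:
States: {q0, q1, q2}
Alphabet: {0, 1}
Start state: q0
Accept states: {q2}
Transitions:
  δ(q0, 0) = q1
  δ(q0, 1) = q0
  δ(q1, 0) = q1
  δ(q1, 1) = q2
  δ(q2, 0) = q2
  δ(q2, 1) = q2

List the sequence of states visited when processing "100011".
Starting at q0
Read '1': q0 -> q0
Read '0': q0 -> q1
Read '0': q1 -> q1
Read '0': q1 -> q1
Read '1': q1 -> q2
Read '1': q2 -> q2

Final answer: q0 -> q0 -> q1 -> q1 -> q1 -> q2 -> q2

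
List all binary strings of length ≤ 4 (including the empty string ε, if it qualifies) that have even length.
Checking every binary string of length 0 to 4:
  Length 0: accepted: ε | rejected: (none)
  Length 1: accepted: (none) | rejected: 0, 1
  Length 2: accepted: 00, 01, 10, 11 | rejected: (none)
  Length 3: accepted: (none) | rejected: 000, 001, 010, 011, 100, 101, 110, 111
  Length 4: accepted: 0000, 0001, 0010, 0011, 0100, 0101, 0110, 0111, 1000, 1001, 1010, 1011, 1100, 1101, 1110, 1111 | rejected: (none)
Total: 21 string(s).

Final answer: ε, 00, 01, 10, 11, 0000, 0001, 0010, 0011, 0100, 0101, 0110, 0111, 1000, 1001, 1010, 1011, 1100, 1101, 1110, 1111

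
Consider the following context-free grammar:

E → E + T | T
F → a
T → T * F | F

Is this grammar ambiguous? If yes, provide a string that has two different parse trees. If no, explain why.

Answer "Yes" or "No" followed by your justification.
This is the standard stratified expression grammar: '+' is introduced only by the left-recursive rule E → E + T and '*' only by the left-recursive rule T → T * F, with F → a. For any string, the last '+' must be the one produced at the root E (everything after it is a T containing no '+'), and likewise within each T the last '*' is produced at its root. This fixes the parse tree uniquely (left-associative, '*' binding tighter than '+'), so every string has exactly one parse tree.

Final answer: No - the grammar is unambiguous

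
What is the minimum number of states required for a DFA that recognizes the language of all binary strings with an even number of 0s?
Language: binary strings with an even number of 0s
Lower bound (Myhill–Nerode): the prefixes ε, 0 are pairwise distinguishable:
  ε vs 0: suffix ε distinguishes them (ε has zero 0s (accepted), 0 has one 0 (rejected))
So any DFA needs at least 2 states.
Upper bound: a DFA with 2 states exists (one state per class above).
Minimum states: 2

Final answer: 2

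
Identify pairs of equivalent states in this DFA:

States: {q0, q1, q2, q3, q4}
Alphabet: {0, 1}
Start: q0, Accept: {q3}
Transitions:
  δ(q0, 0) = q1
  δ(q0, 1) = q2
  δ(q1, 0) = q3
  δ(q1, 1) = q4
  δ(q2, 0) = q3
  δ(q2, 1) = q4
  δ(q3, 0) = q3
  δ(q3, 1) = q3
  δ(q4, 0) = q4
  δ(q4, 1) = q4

Using the table-filling algorithm:
Round 0 – mark pairs where exactly one state is accepting: (q0,q3), (q1,q3), (q2,q3), (q3,q4)
Round 1 – newly marked: (q0,q1) [on 0: q1 vs q3, already marked]; (q0,q2) [on 0: q1 vs q3, already marked]; (q1,q4) [on 0: q3 vs q4, already marked]; (q2,q4) [on 0: q3 vs q4, already marked]
Round 2 – newly marked: (q0,q4) [on 0: q1 vs q4, already marked]
No further pairs can be marked.
(q1, q2) unmarked: δ(q1,0)=q3, δ(q2,0)=q3; δ(q1,1)=q4, δ(q2,1)=q4 → equivalent
Equivalent pairs: (q1, q2)

Final answer: Equivalent pairs: (q1, q2)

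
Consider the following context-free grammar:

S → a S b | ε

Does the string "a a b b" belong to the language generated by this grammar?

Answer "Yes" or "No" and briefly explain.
A derivation exists: S ⇒ a S b ⇒ a a S b b ⇒ a a b b (using S → a S b twice, then S → ε).

Final answer: Yes - a valid derivation exists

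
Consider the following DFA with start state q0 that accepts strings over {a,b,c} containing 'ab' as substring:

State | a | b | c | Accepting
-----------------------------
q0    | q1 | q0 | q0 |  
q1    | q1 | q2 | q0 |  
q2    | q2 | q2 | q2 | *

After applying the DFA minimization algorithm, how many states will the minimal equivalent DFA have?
All 3 states are reachable from q0, so none can be removed as unreachable.
Table-filling: first mark every (accepting, non-accepting) pair as distinguishable (accepting: {q2}; non-accepting: {q0, q1}).
Round 1: (q0, q1) on 'b' go to q0 and q2, already distinguishable → mark.
Every pair of states is distinguishable, so the DFA is already minimal.
Equivalence classes: {q0}, {q1}, {q2} → 3 states.

Final answer: 3 states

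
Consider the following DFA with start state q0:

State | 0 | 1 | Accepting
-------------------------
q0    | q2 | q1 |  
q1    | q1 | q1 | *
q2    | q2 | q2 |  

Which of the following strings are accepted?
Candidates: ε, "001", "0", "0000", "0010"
ε: q0; q0 is not accepting → rejected
"001": q0 → q2 → q2 → q2; q2 is not accepting → rejected
"0": q0 → q2; q2 is not accepting → rejected
"0000": q0 → q2 → q2 → q2 → q2; q2 is not accepting → rejected
"0010": q0 → q2 → q2 → q2 → q2; q2 is not accepting → rejected

Final answer: None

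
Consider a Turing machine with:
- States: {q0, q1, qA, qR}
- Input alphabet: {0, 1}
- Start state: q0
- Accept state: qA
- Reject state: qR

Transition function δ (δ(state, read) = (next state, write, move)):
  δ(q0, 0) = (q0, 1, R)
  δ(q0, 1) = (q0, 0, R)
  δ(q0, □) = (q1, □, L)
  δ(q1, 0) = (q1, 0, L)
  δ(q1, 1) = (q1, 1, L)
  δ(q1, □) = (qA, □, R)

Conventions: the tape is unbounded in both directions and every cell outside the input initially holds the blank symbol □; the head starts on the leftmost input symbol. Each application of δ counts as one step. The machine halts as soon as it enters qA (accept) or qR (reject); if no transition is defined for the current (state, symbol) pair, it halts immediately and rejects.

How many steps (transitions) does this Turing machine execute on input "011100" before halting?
Step 0: [q0]011100 (head at position 0)
Step 1: δ(q0, 0) = (q0, 1, R)  ⊢  1[q0]11100 (head at position 1)
Step 2: δ(q0, 1) = (q0, 0, R)  ⊢  10[q0]1100 (head at position 2)
Step 3: δ(q0, 1) = (q0, 0, R)  ⊢  100[q0]100 (head at position 3)
Step 4: δ(q0, 1) = (q0, 0, R)  ⊢  1000[q0]00 (head at position 4)
Step 5: δ(q0, 0) = (q0, 1, R)  ⊢  10001[q0]0 (head at position 5)
Step 6: δ(q0, 0) = (q0, 1, R)  ⊢  100011[q0]□ (head at position 6)
Step 7: δ(q0, □) = (q1, □, L)  ⊢  10001[q1]1□ (head at position 5)
Step 8: δ(q1, 1) = (q1, 1, L)  ⊢  1000[q1]11□ (head at position 4)
Step 9: δ(q1, 1) = (q1, 1, L)  ⊢  100[q1]011□ (head at position 3)
Step 10: δ(q1, 0) = (q1, 0, L)  ⊢  10[q1]0011□ (head at position 2)
Step 11: δ(q1, 0) = (q1, 0, L)  ⊢  1[q1]00011□ (head at position 1)
Step 12: δ(q1, 0) = (q1, 0, L)  ⊢  [q1]100011□ (head at position 0)
Step 13: δ(q1, 1) = (q1, 1, L)  ⊢  [q1]□100011□ (head at position -1)
Step 14: δ(q1, □) = (qA, □, R)  ⊢  □[qA]100011□ (head at position 0)
The machine is in qA, so it halts and accepts.
Number of transitions executed: 14.

Final answer: 14 steps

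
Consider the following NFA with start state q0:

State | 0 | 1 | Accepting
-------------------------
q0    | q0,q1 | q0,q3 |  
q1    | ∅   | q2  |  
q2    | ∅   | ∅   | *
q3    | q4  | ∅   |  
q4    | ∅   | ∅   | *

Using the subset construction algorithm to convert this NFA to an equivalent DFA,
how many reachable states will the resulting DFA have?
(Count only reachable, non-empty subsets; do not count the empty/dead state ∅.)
Start subset: {q0}
{q0}: on 0 → {q0, q1}, on 1 → {q0, q3}
{q0, q1}: on 0 → {q0, q1}, on 1 → {q0, q2, q3}
{q0, q3}: on 0 → {q0, q1, q4}, on 1 → {q0, q3}
{q0, q2, q3}: on 0 → {q0, q1, q4}, on 1 → {q0, q3}
{q0, q1, q4}: on 0 → {q0, q1}, on 1 → {q0, q2, q3}
Reachable non-empty subsets: {q0}, {q0, q1}, {q0, q3}, {q0, q2, q3}, {q0, q1, q4} — 5 in total.

Final answer: 5 states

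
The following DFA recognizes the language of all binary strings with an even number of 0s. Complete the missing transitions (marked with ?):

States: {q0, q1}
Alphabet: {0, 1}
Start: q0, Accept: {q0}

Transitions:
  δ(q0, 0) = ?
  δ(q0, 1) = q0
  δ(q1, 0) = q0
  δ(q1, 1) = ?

What each state remembers (consistent with the given transitions and accept states):
  q0: an even number of 0s has been read so far
  q1: an odd number of 0s has been read so far
Filling in the missing entries:
  δ(q0, 0): in q0 (an even number of 0s has been read so far), after reading 0 we have: an odd number of 0s has been read so far → q1
  δ(q1, 1): in q1 (an odd number of 0s has been read so far), after reading 1 we have: an odd number of 0s has been read so far → q1

Final answer: δ(q0, 0) = q1; δ(q1, 1) = q1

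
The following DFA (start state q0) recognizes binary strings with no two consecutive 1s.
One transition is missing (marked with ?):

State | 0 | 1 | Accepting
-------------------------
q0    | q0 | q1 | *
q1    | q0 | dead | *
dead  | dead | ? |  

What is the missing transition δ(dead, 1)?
dead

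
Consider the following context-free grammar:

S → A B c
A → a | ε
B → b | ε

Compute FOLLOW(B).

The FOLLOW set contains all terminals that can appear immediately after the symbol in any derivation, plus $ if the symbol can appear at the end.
B occurs in S → A B c, immediately followed by the terminal c. So FOLLOW(B) = {c}.

Final answer: {c}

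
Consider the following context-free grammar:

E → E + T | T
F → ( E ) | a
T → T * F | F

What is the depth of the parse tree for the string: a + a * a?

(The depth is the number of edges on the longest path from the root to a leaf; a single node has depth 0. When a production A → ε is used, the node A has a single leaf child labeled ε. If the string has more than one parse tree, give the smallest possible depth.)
The grammar is unambiguous; the parse tree of a + a * a is:
E → E + T at the root (depth 0).
  Left E (depth 1) → T (2) → F (3) → a (4).
  Right T (depth 1) → T * F; that T (2) → F (3) → a (4); F (2) → a (3).
The longest root-to-leaf paths have 4 edges.
Depth = 4.

Final answer: 4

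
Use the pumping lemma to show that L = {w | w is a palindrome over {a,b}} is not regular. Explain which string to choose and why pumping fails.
Language: L = {w | w is a palindrome over {a,b}} (strings that read the same forwards and backwards)
Step 1: Assume for contradiction that L is regular, with pumping length p.
Step 2: Choose s = a^p b a^p. Then s ∈ L (it reads the same forwards and backwards) and |s| ≥ p.
Step 3: Consider any decomposition s = xyz with |xy| ≤ p and |y| > 0. Since |xy| ≤ p and the first p symbols of s are all a's, y = a^k for some k with 1 ≤ k ≤ p.
Step 4: Pumping up (i = 2): xy²z = a^(p+k) b a^p. Its reverse is a^p b a^(p+k) ≠ a^(p+k) b a^p (the single b is no longer in the middle), so xy²z is not a palindrome and xy²z ∉ L.
This contradicts the pumping lemma, so L is not regular.

Final answer: Choose s = a^p b a^p. Since |xy| ≤ p, y = a^k with k ≥ 1. Then xy²z = a^(p+k) b a^p is not a palindrome, so ∉ L.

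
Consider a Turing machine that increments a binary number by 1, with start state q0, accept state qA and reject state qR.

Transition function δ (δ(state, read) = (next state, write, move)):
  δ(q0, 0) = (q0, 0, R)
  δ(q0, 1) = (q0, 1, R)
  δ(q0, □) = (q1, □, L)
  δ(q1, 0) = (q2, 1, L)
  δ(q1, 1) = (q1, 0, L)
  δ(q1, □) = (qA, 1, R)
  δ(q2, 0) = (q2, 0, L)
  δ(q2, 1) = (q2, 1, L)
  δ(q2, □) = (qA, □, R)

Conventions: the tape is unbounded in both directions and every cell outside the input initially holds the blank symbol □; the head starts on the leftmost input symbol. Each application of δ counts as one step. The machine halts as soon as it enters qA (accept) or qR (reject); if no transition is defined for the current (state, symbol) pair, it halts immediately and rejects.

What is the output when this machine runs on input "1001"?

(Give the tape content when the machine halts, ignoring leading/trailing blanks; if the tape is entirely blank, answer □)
Step 0: [q0]1001 (head at position 0)
Step 1: δ(q0, 1) = (q0, 1, R)  ⊢  1[q0]001 (head at position 1)
Step 2: δ(q0, 0) = (q0, 0, R)  ⊢  10[q0]01 (head at position 2)
Step 3: δ(q0, 0) = (q0, 0, R)  ⊢  100[q0]1 (head at position 3)
Step 4: δ(q0, 1) = (q0, 1, R)  ⊢  1001[q0]□ (head at position 4)
Step 5: δ(q0, □) = (q1, □, L)  ⊢  100[q1]1□ (head at position 3)
Step 6: δ(q1, 1) = (q1, 0, L)  ⊢  10[q1]00□ (head at position 2)
Step 7: δ(q1, 0) = (q2, 1, L)  ⊢  1[q2]010□ (head at position 1)
Step 8: δ(q2, 0) = (q2, 0, L)  ⊢  [q2]1010□ (head at position 0)
Step 9: δ(q2, 1) = (q2, 1, L)  ⊢  [q2]□1010□ (head at position -1)
Step 10: δ(q2, □) = (qA, □, R)  ⊢  □[qA]1010□ (head at position 0)
The machine is in qA, so it halts and accepts.
Tape content when halted (ignoring surrounding blanks): 1010

Final answer: Output: 1010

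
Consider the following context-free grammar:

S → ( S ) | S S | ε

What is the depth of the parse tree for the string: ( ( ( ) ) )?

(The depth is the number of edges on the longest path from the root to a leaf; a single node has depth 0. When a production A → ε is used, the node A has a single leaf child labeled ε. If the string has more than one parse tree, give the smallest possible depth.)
The string is 3 nested pairs. The shallowest parse tree applies S → ( S ) 3 times (one node per nested pair, each a child of the previous) and then S → ε in the middle.
S nodes at depths 0..3, ε leaf at depth 4; parentheses leaves are at depths 1..3.
(Using S → S S with an S → ε child anywhere only adds levels, so it cannot give a shallower tree.)
Depth = 4.

Final answer: 4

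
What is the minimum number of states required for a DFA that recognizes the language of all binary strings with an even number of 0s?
Language: binary strings with an even number of 0s
Lower bound (Myhill–Nerode): the prefixes ε, 0 are pairwise distinguishable:
  ε vs 0: suffix ε distinguishes them (ε has zero 0s (accepted), 0 has one 0 (rejected))
So any DFA needs at least 2 states.
Upper bound: a DFA with 2 states exists (one state per class above).
Minimum states: 2

Final answer: 2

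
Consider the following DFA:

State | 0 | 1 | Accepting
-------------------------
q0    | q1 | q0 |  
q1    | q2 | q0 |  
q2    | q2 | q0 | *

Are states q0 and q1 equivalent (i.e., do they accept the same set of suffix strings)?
Try the suffix "0".
From q0: q0 → q1 — not accepting.
From q1: q1 → q2 — accepting.
The two states disagree on this suffix, so they are not equivalent.

Final answer: No. Distinguishing string: "0" - accepted from q1 but not from q0.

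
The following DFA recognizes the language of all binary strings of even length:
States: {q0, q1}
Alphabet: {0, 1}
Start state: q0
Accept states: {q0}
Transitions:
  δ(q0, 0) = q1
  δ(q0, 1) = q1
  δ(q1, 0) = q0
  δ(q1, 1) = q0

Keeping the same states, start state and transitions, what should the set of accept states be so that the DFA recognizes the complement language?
The DFA is complete (every state has a transition on every symbol), so the complement
is recognized by the same DFA with accepting and non-accepting states swapped.
Original accept states: {q0}
Complement accept states = All states - Original accept states
= {q0, q1} - {q0}
= {q1}
Complement language: strings of ODD length

Final answer: {q1}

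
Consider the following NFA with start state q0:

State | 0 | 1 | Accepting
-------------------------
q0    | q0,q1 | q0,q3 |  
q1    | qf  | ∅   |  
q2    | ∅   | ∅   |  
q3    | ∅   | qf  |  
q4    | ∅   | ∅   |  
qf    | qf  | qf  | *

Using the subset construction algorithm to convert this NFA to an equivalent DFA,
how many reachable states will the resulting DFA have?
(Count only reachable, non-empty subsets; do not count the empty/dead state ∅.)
Start subset: {q0}
{q0}: on 0 → {q0, q1}, on 1 → {q0, q3}
{q0, q1}: on 0 → {q0, q1, qf}, on 1 → {q0, q3}
{q0, q3}: on 0 → {q0, q1}, on 1 → {q0, q3, qf}
{q0, q1, qf}: on 0 → {q0, q1, qf}, on 1 → {q0, q3, qf}
{q0, q3, qf}: on 0 → {q0, q1, qf}, on 1 → {q0, q3, qf}
Reachable non-empty subsets: {q0}, {q0, q1}, {q0, q3}, {q0, q1, qf}, {q0, q3, qf} — 5 in total.

Final answer: 5 states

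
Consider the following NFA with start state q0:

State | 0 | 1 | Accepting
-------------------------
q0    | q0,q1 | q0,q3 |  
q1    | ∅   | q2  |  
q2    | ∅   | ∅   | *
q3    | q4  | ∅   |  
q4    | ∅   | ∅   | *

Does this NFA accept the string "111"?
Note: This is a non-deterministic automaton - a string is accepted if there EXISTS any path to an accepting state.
Track the set of states the NFA could be in: start {q0}
Read '1': {q0} → {q0, q3}
Read '1': {q0, q3} → {q0, q3}
Read '1': {q0, q3} → {q0, q3}
Final set {q0, q3} contains no accepting state → rejected.

Final answer: No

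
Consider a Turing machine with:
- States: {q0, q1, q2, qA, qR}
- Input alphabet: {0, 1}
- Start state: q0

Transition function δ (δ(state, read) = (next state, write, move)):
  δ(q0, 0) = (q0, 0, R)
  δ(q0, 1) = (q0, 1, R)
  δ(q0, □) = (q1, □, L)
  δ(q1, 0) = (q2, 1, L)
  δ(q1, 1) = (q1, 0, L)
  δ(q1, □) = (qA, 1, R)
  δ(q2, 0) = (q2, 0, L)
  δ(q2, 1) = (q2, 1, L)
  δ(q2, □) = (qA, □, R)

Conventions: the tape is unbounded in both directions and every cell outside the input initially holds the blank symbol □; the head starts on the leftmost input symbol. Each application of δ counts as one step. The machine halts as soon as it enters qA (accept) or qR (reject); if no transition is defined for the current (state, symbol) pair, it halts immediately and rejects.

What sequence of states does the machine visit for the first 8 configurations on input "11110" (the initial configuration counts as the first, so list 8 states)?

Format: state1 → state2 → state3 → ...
Step 0: [q0]11110 (head at position 0)
Step 1: δ(q0, 1) = (q0, 1, R)  ⊢  1[q0]1110 (head at position 1)
Step 2: δ(q0, 1) = (q0, 1, R)  ⊢  11[q0]110 (head at position 2)
Step 3: δ(q0, 1) = (q0, 1, R)  ⊢  111[q0]10 (head at position 3)
Step 4: δ(q0, 1) = (q0, 1, R)  ⊢  1111[q0]0 (head at position 4)
Step 5: δ(q0, 0) = (q0, 0, R)  ⊢  11110[q0]□ (head at position 5)
Step 6: δ(q0, □) = (q1, □, L)  ⊢  1111[q1]0□ (head at position 4)
Step 7: δ(q1, 0) = (q2, 1, L)  ⊢  111[q2]11□ (head at position 3)
Reading off the states of these 8 configurations: q0 → q0 → q0 → q0 → q0 → q0 → q1 → q2

Final answer: q0 → q0 → q0 → q0 → q0 → q0 → q1 → q2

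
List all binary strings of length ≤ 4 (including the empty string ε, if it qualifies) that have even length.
Checking every binary string of length 0 to 4:
  Length 0: accepted: ε | rejected: (none)
  Length 1: accepted: (none) | rejected: 0, 1
  Length 2: accepted: 00, 01, 10, 11 | rejected: (none)
  Length 3: accepted: (none) | rejected: 000, 001, 010, 011, 100, 101, 110, 111
  Length 4: accepted: 0000, 0001, 0010, 0011, 0100, 0101, 0110, 0111, 1000, 1001, 1010, 1011, 1100, 1101, 1110, 1111 | rejected: (none)
Total: 21 string(s).

Final answer: ε, 00, 01, 10, 11, 0000, 0001, 0010, 0011, 0100, 0101, 0110, 0111, 1000, 1001, 1010, 1011, 1100, 1101, 1110, 1111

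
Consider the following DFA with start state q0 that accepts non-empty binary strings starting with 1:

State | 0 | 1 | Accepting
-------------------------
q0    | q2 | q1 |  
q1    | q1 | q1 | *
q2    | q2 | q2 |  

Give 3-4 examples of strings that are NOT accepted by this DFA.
Any strings that end in a non-accepting state work; for example:
"000": q0 → q2 → q2 → q2; q2 is not accepting → rejected
"010": q0 → q2 → q2 → q2; q2 is not accepting → rejected
"0011": q0 → q2 → q2 → q2 → q2; q2 is not accepting → rejected
"0100": q0 → q2 → q2 → q2 → q2; q2 is not accepting → rejected

Final answer: "000", "010", "0011", "0100"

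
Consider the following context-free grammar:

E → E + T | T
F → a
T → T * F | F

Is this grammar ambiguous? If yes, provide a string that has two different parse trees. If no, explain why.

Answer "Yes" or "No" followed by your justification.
This is the standard stratified expression grammar: '+' is introduced only by the left-recursive rule E → E + T and '*' only by the left-recursive rule T → T * F, with F → a. For any string, the last '+' must be the one produced at the root E (everything after it is a T containing no '+'), and likewise within each T the last '*' is produced at its root. This fixes the parse tree uniquely (left-associative, '*' binding tighter than '+'), so every string has exactly one parse tree.

Final answer: No - the grammar is unambiguous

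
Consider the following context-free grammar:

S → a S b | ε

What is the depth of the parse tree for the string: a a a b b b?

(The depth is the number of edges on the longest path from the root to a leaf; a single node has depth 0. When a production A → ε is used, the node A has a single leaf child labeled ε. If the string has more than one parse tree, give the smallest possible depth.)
The only parse tree applies S → a S b 3 times (once per matching a…b pair) and then S → ε.
The S nodes sit at depths 0, 1, …, 3; the innermost S (depth 3) has the single child ε at depth 4.
The terminal leaves a, b are at depths 1..3, so the longest root-to-leaf path is S → S → … → S → ε with 4 edges.
Depth = 4.

Final answer: 4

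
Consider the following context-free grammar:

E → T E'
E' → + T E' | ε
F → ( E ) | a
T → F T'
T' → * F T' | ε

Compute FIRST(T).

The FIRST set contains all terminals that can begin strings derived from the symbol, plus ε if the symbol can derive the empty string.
FIRST(F): F → ( E ) contributes '(' and F → a contributes 'a', so FIRST(F) = {(, a}. F is not nullable.
FIRST(T): T → F T' begins with F, and F is not nullable, so FIRST(T) = FIRST(F) = {(, a}.

Final answer: {(, a}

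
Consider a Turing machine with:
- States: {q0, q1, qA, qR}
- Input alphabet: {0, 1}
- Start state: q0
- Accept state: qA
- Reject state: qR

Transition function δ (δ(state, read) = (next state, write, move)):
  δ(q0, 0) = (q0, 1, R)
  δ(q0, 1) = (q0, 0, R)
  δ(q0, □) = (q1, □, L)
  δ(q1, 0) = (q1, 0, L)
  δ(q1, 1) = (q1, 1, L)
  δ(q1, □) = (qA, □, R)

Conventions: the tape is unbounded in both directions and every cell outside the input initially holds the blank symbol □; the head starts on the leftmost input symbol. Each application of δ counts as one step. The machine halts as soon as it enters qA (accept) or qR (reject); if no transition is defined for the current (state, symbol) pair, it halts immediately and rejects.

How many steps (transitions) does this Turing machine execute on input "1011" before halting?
Step 0: [q0]1011 (head at position 0)
Step 1: δ(q0, 1) = (q0, 0, R)  ⊢  0[q0]011 (head at position 1)
Step 2: δ(q0, 0) = (q0, 1, R)  ⊢  01[q0]11 (head at position 2)
Step 3: δ(q0, 1) = (q0, 0, R)  ⊢  010[q0]1 (head at position 3)
Step 4: δ(q0, 1) = (q0, 0, R)  ⊢  0100[q0]□ (head at position 4)
Step 5: δ(q0, □) = (q1, □, L)  ⊢  010[q1]0□ (head at position 3)
Step 6: δ(q1, 0) = (q1, 0, L)  ⊢  01[q1]00□ (head at position 2)
Step 7: δ(q1, 0) = (q1, 0, L)  ⊢  0[q1]100□ (head at position 1)
Step 8: δ(q1, 1) = (q1, 1, L)  ⊢  [q1]0100□ (head at position 0)
Step 9: δ(q1, 0) = (q1, 0, L)  ⊢  [q1]□0100□ (head at position -1)
Step 10: δ(q1, □) = (qA, □, R)  ⊢  □[qA]0100□ (head at position 0)
The machine is in qA, so it halts and accepts.
Number of transitions executed: 10.

Final answer: 10 steps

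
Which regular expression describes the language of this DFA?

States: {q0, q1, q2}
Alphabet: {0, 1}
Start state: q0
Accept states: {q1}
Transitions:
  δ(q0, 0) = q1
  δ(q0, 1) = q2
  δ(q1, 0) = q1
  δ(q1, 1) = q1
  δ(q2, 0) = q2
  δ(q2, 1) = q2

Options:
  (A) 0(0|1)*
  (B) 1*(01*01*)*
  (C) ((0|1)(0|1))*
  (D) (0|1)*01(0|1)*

Testing sample strings against the DFA:
  '1000' -> rejected
  '10100' -> rejected
  '101' -> rejected
  '001' -> accepted
Checking each option for a counterexample:
  (A) 0(0|1)*: agrees with the DFA on all strings of length ≤ 4
  (B) 1*(01*01*)*: ε is rejected by the DFA but matches the regex → eliminated
  (C) ((0|1)(0|1))*: ε is rejected by the DFA but matches the regex → eliminated
  (D) (0|1)*01(0|1)*: '0' is accepted by the DFA but does not match the regex → eliminated
Only (A) 0(0|1)* is consistent with the DFA.

Final answer: (A) 0(0|1)*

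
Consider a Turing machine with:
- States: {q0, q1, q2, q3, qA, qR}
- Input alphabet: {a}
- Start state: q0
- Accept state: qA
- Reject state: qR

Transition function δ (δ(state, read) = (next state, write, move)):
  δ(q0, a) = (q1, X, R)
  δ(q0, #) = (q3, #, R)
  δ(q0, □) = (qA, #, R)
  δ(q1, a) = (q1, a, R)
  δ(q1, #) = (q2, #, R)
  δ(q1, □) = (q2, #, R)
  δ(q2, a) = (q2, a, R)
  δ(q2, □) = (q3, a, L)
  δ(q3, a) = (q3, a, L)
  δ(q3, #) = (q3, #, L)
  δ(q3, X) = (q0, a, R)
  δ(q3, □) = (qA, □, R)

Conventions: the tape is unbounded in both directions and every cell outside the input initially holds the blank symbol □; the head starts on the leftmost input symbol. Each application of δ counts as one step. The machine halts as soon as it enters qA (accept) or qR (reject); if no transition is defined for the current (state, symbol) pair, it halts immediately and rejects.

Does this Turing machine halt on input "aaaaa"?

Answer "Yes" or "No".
Trace (configuration after each step, as tape_left[state]tape_right with head position):
Step 0: [q0]aaaaa (head at position 0)
Step 1: X[q1]aaaa (head 1)
Step 2: Xa[q1]aaa (head 2)
Step 3: Xaa[q1]aa (head 3)
Step 4: Xaaa[q1]a (head 4)
Step 5: Xaaaa[q1]□ (head 5)
Step 6: Xaaaa#[q2]□ (head 6)
Step 7: Xaaaa[q3]#a (head 5)
Step 8: Xaaa[q3]a#a (head 4)
Step 9: Xaa[q3]aa#a (head 3)
Step 10: Xa[q3]aaa#a (head 2)
Step 11: X[q3]aaaa#a (head 1)
Step 12: [q3]Xaaaa#a (head 0)
Step 13: a[q0]aaaa#a (head 1)
Step 14: aX[q1]aaa#a (head 2)
Step 15: aXa[q1]aa#a (head 3)
Step 16: aXaa[q1]a#a (head 4)
Step 17: aXaaa[q1]#a (head 5)
Step 18: aXaaa#[q2]a (head 6)
Step 19: aXaaa#a[q2]□ (head 7)
Step 20: aXaaa#[q3]aa (head 6)
Step 21: aXaaa[q3]#aa (head 5)
Step 22: aXaa[q3]a#aa (head 4)
Step 23: aXa[q3]aa#aa (head 3)
Step 24: aX[q3]aaa#aa (head 2)
Step 25: a[q3]Xaaa#aa (head 1)
Step 26: aa[q0]aaa#aa (head 2)
Step 27: aaX[q1]aa#aa (head 3)
Step 28: aaXa[q1]a#aa (head 4)
Step 29: aaXaa[q1]#aa (head 5)
Step 30: aaXaa#[q2]aa (head 6)
Step 31: aaXaa#a[q2]a (head 7)
Step 32: aaXaa#aa[q2]□ (head 8)
Step 33: aaXaa#a[q3]aa (head 7)
Step 34: aaXaa#[q3]aaa (head 6)
Step 35: aaXaa[q3]#aaa (head 5)
Step 36: aaXa[q3]a#aaa (head 4)
Step 37: aaX[q3]aa#aaa (head 3)
Step 38: aa[q3]Xaa#aaa (head 2)
Step 39: aaa[q0]aa#aaa (head 3)
Step 40: aaaX[q1]a#aaa (head 4)
Step 41: aaaXa[q1]#aaa (head 5)
Step 42: aaaXa#[q2]aaa (head 6)
Step 43: aaaXa#a[q2]aa (head 7)
Step 44: aaaXa#aa[q2]a (head 8)
Step 45: aaaXa#aaa[q2]□ (head 9)
Step 46: aaaXa#aa[q3]aa (head 8)
Step 47: aaaXa#a[q3]aaa (head 7)
Step 48: aaaXa#[q3]aaaa (head 6)
Step 49: aaaXa[q3]#aaaa (head 5)
Step 50: aaaX[q3]a#aaaa (head 4)
Step 51: aaa[q3]Xa#aaaa (head 3)
Step 52: aaaa[q0]a#aaaa (head 4)
Step 53: aaaaX[q1]#aaaa (head 5)
Step 54: aaaaX#[q2]aaaa (head 6)
Step 55: aaaaX#a[q2]aaa (head 7)
Step 56: aaaaX#aa[q2]aa (head 8)
Step 57: aaaaX#aaa[q2]a (head 9)
Step 58: aaaaX#aaaa[q2]□ (head 10)
Step 59: aaaaX#aaa[q3]aa (head 9)
Step 60: aaaaX#aa[q3]aaa (head 8)
Step 61: aaaaX#a[q3]aaaa (head 7)
Step 62: aaaaX#[q3]aaaaa (head 6)
Step 63: aaaaX[q3]#aaaaa (head 5)
Step 64: aaaa[q3]X#aaaaa (head 4)
Step 65: aaaaa[q0]#aaaaa (head 5)
Step 66: aaaaa#[q3]aaaaa (head 6)
Step 67: aaaaa[q3]#aaaaa (head 5)
Step 68: aaaa[q3]a#aaaaa (head 4)
Step 69: aaa[q3]aa#aaaaa (head 3)
Step 70: aa[q3]aaa#aaaaa (head 2)
Step 71: a[q3]aaaa#aaaaa (head 1)
Step 72: [q3]aaaaa#aaaaa (head 0)
Step 73: [q3]□aaaaa#aaaaa (head -1)
Step 74: □[qA]aaaaa#aaaaa (head 0)
The machine is in qA, so it halts and accepts.
It halts after 74 steps.

Final answer: Yes - halts after 74 steps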